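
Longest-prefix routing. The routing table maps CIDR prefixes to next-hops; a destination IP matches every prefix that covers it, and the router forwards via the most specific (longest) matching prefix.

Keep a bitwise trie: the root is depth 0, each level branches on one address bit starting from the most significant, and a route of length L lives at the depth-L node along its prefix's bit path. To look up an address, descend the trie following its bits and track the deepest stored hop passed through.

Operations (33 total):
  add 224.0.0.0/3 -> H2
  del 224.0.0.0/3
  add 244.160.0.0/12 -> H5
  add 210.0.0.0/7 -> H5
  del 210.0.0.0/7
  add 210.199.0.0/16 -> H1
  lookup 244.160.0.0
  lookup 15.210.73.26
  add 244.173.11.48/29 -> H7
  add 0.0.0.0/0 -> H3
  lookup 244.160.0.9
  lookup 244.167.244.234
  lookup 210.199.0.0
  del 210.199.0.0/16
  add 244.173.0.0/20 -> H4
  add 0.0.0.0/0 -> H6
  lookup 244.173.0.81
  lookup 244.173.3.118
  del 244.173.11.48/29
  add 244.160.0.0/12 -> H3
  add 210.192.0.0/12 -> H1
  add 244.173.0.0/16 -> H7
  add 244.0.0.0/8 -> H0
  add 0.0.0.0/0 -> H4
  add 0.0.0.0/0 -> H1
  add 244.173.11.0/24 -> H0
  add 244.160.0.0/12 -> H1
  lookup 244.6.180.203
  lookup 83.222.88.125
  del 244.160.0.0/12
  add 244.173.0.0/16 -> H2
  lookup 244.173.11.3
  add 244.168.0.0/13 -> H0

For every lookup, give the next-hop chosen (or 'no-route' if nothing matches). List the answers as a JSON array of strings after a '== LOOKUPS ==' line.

Trace:
  add 224.0.0.0/3 -> H2 at depth 3
  del 224.0.0.0/3 (clear depth 3)
  add 244.160.0.0/12 -> H5 at depth 12
  add 210.0.0.0/7 -> H5 at depth 7
  del 210.0.0.0/7 (clear depth 7)
  add 210.199.0.0/16 -> H1 at depth 16
  Q 244.160.0.0: descend 111101001010 ; hops seen [H5] ; pick H5
  Q 15.210.73.26: descend ε ; hops seen [∅] ; pick no-route
  add 244.173.11.48/29 -> H7 at depth 29
  add 0.0.0.0/0 -> H3 at depth 0
  Q 244.160.0.9: descend 111101001010 ; hops seen [H3,H5] ; pick H5
  Q 244.167.244.234: descend 111101001010 ; hops seen [H3,H5] ; pick H5
  Q 210.199.0.0: descend 1101001011000111 ; hops seen [H3,H1] ; pick H1
  del 210.199.0.0/16 (clear depth 16)
  add 244.173.0.0/20 -> H4 at depth 20
  add 0.0.0.0/0 -> H6 at depth 0
  Q 244.173.0.81: descend 11110100101011010000 ; hops seen [H6,H5,H4] ; pick H4
  Q 244.173.3.118: descend 11110100101011010000 ; hops seen [H6,H5,H4] ; pick H4
  del 244.173.11.48/29 (clear depth 29)
  add 244.160.0.0/12 -> H3 at depth 12
  add 210.192.0.0/12 -> H1 at depth 12
  add 244.173.0.0/16 -> H7 at depth 16
  add 244.0.0.0/8 -> H0 at depth 8
  add 0.0.0.0/0 -> H4 at depth 0
  add 0.0.0.0/0 -> H1 at depth 0
  add 244.173.11.0/24 -> H0 at depth 24
  add 244.160.0.0/12 -> H1 at depth 12
  Q 244.6.180.203: descend 11110100 ; hops seen [H1,H0] ; pick H0
  Q 83.222.88.125: descend ε ; hops seen [H1] ; pick H1
  del 244.160.0.0/12 (clear depth 12)
  add 244.173.0.0/16 -> H2 at depth 16
  Q 244.173.11.3: descend 11110100101011010000101100 ; hops seen [H1,H0,H2,H4,H0] ; pick H0
  add 244.168.0.0/13 -> H0 at depth 13

== LOOKUPS ==
["H5","no-route","H5","H5","H1","H4","H4","H0","H1","H0"]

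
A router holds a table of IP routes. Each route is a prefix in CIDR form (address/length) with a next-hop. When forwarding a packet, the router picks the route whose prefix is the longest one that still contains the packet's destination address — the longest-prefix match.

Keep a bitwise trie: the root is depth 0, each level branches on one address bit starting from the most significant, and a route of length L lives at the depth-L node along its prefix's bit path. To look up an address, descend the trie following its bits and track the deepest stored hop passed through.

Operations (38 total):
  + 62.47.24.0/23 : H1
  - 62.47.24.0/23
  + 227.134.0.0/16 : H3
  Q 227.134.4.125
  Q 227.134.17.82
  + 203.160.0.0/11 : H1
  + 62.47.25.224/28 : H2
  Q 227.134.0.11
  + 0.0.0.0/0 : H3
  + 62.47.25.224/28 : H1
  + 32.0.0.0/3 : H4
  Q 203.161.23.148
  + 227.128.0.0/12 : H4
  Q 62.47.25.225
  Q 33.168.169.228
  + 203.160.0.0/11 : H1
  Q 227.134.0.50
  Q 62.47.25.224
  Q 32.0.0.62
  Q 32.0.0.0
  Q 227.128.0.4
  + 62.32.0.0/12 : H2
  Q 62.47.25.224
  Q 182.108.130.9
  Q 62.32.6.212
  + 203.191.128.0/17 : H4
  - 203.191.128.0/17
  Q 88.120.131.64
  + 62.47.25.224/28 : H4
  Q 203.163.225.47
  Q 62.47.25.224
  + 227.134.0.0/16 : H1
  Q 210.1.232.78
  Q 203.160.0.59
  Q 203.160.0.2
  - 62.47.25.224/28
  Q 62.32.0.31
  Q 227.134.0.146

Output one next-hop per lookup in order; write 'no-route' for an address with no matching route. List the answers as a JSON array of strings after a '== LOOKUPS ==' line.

Trace:
  + 62.47.24.0/23 (H1) depth=23
  del 62.47.24.0/23 (clear depth 23)
  + 227.134.0.0/16 (H3) depth=16
  lookup 227.134.4.125: bits 1110001110000110 walk d0:-→d1:-→d2:-→d3:-→d4:-→d5:-→d6:-→d7:-→d8:-→d9:-→d10:-→d11:-→d12:-→d13:-→d14:-→d15:-→d16:H3 -> H3
  lookup 227.134.17.82: bits 1110001110000110 walk d0:-→d1:-→d2:-→d3:-→d4:-→d5:-→d6:-→d7:-→d8:-→d9:-→d10:-→d11:-→d12:-→d13:-→d14:-→d15:-→d16:H3 -> H3
  + 203.160.0.0/11 (H1) depth=11
  + 62.47.25.224/28 (H2) depth=28
  lookup 227.134.0.11: bits 1110001110000110 walk d0:-→d1:-→d2:-→d3:-→d4:-→d5:-→d6:-→d7:-→d8:-→d9:-→d10:-→d11:-→d12:-→d13:-→d14:-→d15:-→d16:H3 -> H3
  + 0.0.0.0/0 (H3) depth=0
  + 62.47.25.224/28 (H1) depth=28
  + 32.0.0.0/3 (H4) depth=3
  lookup 203.161.23.148: bits 11001011101 walk d0:H3→d1:-→d2:-→d3:-→d4:-→d5:-→d6:-→d7:-→d8:-→d9:-→d10:-→d11:H1 -> H1
  + 227.128.0.0/12 (H4) depth=12
  lookup 62.47.25.225: bits 0011111000101111000110011110 walk d0:H3→d1:-→d2:-→d3:H4→d4:-→d5:-→d6:-→d7:-→d8:-→d9:-→d10:-→d11:-→d12:-→d13:-→d14:-→d15:-→d16:-→d17:-→d18:-→d19:-→d20:-→d21:-→d22:-→d23:-→d24:-→d25:-→d26:-→d27:-→d28:H1 -> H1
  lookup 33.168.169.228: bits 001 walk d0:H3→d1:-→d2:-→d3:H4 -> H4
  + 203.160.0.0/11 (H1) depth=11
  lookup 227.134.0.50: bits 1110001110000110 walk d0:H3→d1:-→d2:-→d3:-→d4:-→d5:-→d6:-→d7:-→d8:-→d9:-→d10:-→d11:-→d12:H4→d13:-→d14:-→d15:-→d16:H3 -> H3
  lookup 62.47.25.224: bits 0011111000101111000110011110 walk d0:H3→d1:-→d2:-→d3:H4→d4:-→d5:-→d6:-→d7:-→d8:-→d9:-→d10:-→d11:-→d12:-→d13:-→d14:-→d15:-→d16:-→d17:-→d18:-→d19:-→d20:-→d21:-→d22:-→d23:-→d24:-→d25:-→d26:-→d27:-→d28:H1 -> H1
  lookup 32.0.0.62: bits 001 walk d0:H3→d1:-→d2:-→d3:H4 -> H4
  lookup 32.0.0.0: bits 001 walk d0:H3→d1:-→d2:-→d3:H4 -> H4
  lookup 227.128.0.4: bits 1110001110000 walk d0:H3→d1:-→d2:-→d3:-→d4:-→d5:-→d6:-→d7:-→d8:-→d9:-→d10:-→d11:-→d12:H4→d13:- -> H4
  + 62.32.0.0/12 (H2) depth=12
  lookup 62.47.25.224: bits 0011111000101111000110011110 walk d0:H3→d1:-→d2:-→d3:H4→d4:-→d5:-→d6:-→d7:-→d8:-→d9:-→d10:-→d11:-→d12:H2→d13:-→d14:-→d15:-→d16:-→d17:-→d18:-→d19:-→d20:-→d21:-→d22:-→d23:-→d24:-→d25:-→d26:-→d27:-→d28:H1 -> H1
  lookup 182.108.130.9: bits 1 walk d0:H3→d1:- -> H3
  lookup 62.32.6.212: bits 001111100010 walk d0:H3→d1:-→d2:-→d3:H4→d4:-→d5:-→d6:-→d7:-→d8:-→d9:-→d10:-→d11:-→d12:H2 -> H2
  + 203.191.128.0/17 (H4) depth=17
  del 203.191.128.0/17 (clear depth 17)
  lookup 88.120.131.64: bits 0 walk d0:H3→d1:- -> H3
  + 62.47.25.224/28 (H4) depth=28
  lookup 203.163.225.47: bits 11001011101 walk d0:H3→d1:-→d2:-→d3:-→d4:-→d5:-→d6:-→d7:-→d8:-→d9:-→d10:-→d11:H1 -> H1
  lookup 62.47.25.224: bits 0011111000101111000110011110 walk d0:H3→d1:-→d2:-→d3:H4→d4:-→d5:-→d6:-→d7:-→d8:-→d9:-→d10:-→d11:-→d12:H2→d13:-→d14:-→d15:-→d16:-→d17:-→d18:-→d19:-→d20:-→d21:-→d22:-→d23:-→d24:-→d25:-→d26:-→d27:-→d28:H4 -> H4
  + 227.134.0.0/16 (H1) depth=16
  lookup 210.1.232.78: bits 110 walk d0:H3→d1:-→d2:-→d3:- -> H3
  lookup 203.160.0.59: bits 11001011101 walk d0:H3→d1:-→d2:-→d3:-→d4:-→d5:-→d6:-→d7:-→d8:-→d9:-→d10:-→d11:H1 -> H1
  lookup 203.160.0.2: bits 11001011101 walk d0:H3→d1:-→d2:-→d3:-→d4:-→d5:-→d6:-→d7:-→d8:-→d9:-→d10:-→d11:H1 -> H1
  del 62.47.25.224/28 (clear depth 28)
  lookup 62.32.0.31: bits 001111100010 walk d0:H3→d1:-→d2:-→d3:H4→d4:-→d5:-→d6:-→d7:-→d8:-→d9:-→d10:-→d11:-→d12:H2 -> H2
  lookup 227.134.0.146: bits 1110001110000110 walk d0:H3→d1:-→d2:-→d3:-→d4:-→d5:-→d6:-→d7:-→d8:-→d9:-→d10:-→d11:-→d12:H4→d13:-→d14:-→d15:-→d16:H1 -> H1

== LOOKUPS ==
["H3","H3","H3","H1","H1","H4","H3","H1","H4","H4","H4","H1","H3","H2","H3","H1","H4","H3","H1","H1","H2","H1"]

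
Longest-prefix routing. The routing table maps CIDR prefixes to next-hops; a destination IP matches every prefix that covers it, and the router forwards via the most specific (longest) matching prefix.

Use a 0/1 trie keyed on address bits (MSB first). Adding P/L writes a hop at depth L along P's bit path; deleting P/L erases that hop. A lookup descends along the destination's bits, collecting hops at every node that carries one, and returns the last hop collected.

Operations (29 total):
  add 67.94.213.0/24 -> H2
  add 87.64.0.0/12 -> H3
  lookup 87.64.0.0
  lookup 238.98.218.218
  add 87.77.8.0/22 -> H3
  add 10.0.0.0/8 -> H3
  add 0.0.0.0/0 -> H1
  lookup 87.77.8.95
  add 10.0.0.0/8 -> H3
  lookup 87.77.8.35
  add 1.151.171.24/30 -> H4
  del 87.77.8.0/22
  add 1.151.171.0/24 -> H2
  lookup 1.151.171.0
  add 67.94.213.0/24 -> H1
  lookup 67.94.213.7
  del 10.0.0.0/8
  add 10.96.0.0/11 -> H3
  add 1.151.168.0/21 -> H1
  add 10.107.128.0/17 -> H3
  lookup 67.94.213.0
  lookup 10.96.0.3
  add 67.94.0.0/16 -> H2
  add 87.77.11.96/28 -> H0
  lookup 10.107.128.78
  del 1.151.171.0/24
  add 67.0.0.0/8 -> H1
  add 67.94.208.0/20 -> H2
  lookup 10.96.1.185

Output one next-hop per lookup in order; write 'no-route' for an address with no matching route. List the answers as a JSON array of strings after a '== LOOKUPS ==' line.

Process each operation:
  add 67.94.213.0/24 -> H2 at depth 24
  add 87.64.0.0/12 -> H3 at depth 12
  lookup 87.64.0.0: bits 010101110100 walk d0:-→d1:-→d2:-→d3:-→d4:-→d5:-→d6:-→d7:-→d8:-→d9:-→d10:-→d11:-→d12:H3 -> H3
  lookup 238.98.218.218: bits ε walk d0:- -> no-route
  add 87.77.8.0/22 -> H3 at depth 22
  add 10.0.0.0/8 -> H3 at depth 8
  add 0.0.0.0/0 -> H1 at depth 0
  lookup 87.77.8.95: bits 0101011101001101000010 walk d0:H1→d1:-→d2:-→d3:-→d4:-→d5:-→d6:-→d7:-→d8:-→d9:-→d10:-→d11:-→d12:H3→d13:-→d14:-→d15:-→d16:-→d17:-→d18:-→d19:-→d20:-→d21:-→d22:H3 -> H3
  add 10.0.0.0/8 -> H3 at depth 8
  lookup 87.77.8.35: bits 0101011101001101000010 walk d0:H1→d1:-→d2:-→d3:-→d4:-→d5:-→d6:-→d7:-→d8:-→d9:-→d10:-→d11:-→d12:H3→d13:-→d14:-→d15:-→d16:-→d17:-→d18:-→d19:-→d20:-→d21:-→d22:H3 -> H3
  add 1.151.171.24/30 -> H4 at depth 30
  - 87.77.8.0/22 clear@22
  add 1.151.171.0/24 -> H2 at depth 24
  lookup 1.151.171.0: bits 000000011001011110101011000 walk d0:H1→d1:-→d2:-→d3:-→d4:-→d5:-→d6:-→d7:-→d8:-→d9:-→d10:-→d11:-→d12:-→d13:-→d14:-→d15:-→d16:-→d17:-→d18:-→d19:-→d20:-→d21:-→d22:-→d23:-→d24:H2→d25:-→d26:-→d27:- -> H2
  add 67.94.213.0/24 -> H1 at depth 24
  lookup 67.94.213.7: bits 010000110101111011010101 walk d0:H1→d1:-→d2:-→d3:-→d4:-→d5:-→d6:-→d7:-→d8:-→d9:-→d10:-→d11:-→d12:-→d13:-→d14:-→d15:-→d16:-→d17:-→d18:-→d19:-→d20:-→d21:-→d22:-→d23:-→d24:H1 -> H1
  - 10.0.0.0/8 clear@8
  add 10.96.0.0/11 -> H3 at depth 11
  add 1.151.168.0/21 -> H1 at depth 21
  add 10.107.128.0/17 -> H3 at depth 17
  lookup 67.94.213.0: bits 010000110101111011010101 walk d0:H1→d1:-→d2:-→d3:-→d4:-→d5:-→d6:-→d7:-→d8:-→d9:-→d10:-→d11:-→d12:-→d13:-→d14:-→d15:-→d16:-→d17:-→d18:-→d19:-→d20:-→d21:-→d22:-→d23:-→d24:H1 -> H1
  lookup 10.96.0.3: bits 000010100110 walk d0:H1→d1:-→d2:-→d3:-→d4:-→d5:-→d6:-→d7:-→d8:-→d9:-→d10:-→d11:H3→d12:- -> H3
  add 67.94.0.0/16 -> H2 at depth 16
  add 87.77.11.96/28 -> H0 at depth 28
  lookup 10.107.128.78: bits 00001010011010111 walk d0:H1→d1:-→d2:-→d3:-→d4:-→d5:-→d6:-→d7:-→d8:-→d9:-→d10:-→d11:H3→d12:-→d13:-→d14:-→d15:-→d16:-→d17:H3 -> H3
  - 1.151.171.0/24 clear@24
  add 67.0.0.0/8 -> H1 at depth 8
  add 67.94.208.0/20 -> H2 at depth 20
  lookup 10.96.1.185: bits 000010100110 walk d0:H1→d1:-→d2:-→d3:-→d4:-→d5:-→d6:-→d7:-→d8:-→d9:-→d10:-→d11:H3→d12:- -> H3

== LOOKUPS ==
["H3","no-route","H3","H3","H2","H1","H1","H3","H3","H3"]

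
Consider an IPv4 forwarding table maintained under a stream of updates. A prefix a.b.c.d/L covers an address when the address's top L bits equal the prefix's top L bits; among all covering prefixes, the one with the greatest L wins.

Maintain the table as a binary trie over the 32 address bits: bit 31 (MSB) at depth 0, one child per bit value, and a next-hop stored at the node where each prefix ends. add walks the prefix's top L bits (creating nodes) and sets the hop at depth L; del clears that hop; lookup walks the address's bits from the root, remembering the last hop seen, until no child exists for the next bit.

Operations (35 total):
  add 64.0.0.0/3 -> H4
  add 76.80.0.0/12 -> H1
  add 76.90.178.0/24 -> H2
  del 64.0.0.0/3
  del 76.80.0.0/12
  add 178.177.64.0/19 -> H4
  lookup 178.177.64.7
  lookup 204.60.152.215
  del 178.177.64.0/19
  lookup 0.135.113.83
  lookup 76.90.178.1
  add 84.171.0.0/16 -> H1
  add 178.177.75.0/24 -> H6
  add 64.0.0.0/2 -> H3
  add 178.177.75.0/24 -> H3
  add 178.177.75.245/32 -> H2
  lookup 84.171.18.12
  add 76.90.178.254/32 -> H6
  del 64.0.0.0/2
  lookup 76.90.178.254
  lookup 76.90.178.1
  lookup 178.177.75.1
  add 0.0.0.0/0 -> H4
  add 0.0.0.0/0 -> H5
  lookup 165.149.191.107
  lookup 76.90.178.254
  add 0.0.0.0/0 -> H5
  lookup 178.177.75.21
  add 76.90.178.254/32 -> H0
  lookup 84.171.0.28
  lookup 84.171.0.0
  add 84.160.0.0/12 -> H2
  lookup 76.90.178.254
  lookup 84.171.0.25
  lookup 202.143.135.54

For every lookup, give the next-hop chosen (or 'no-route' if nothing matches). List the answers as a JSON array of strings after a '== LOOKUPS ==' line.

Apply in order:
  + 64.0.0.0/3 (H4) depth=3
  + 76.80.0.0/12 (H1) depth=12
  + 76.90.178.0/24 (H2) depth=24
  - 64.0.0.0/3 clear@3
  - 76.80.0.0/12 clear@12
  + 178.177.64.0/19 (H4) depth=19
  Q 178.177.64.7: descend 1011001010110001010 ; hops seen [H4] ; pick H4
  Q 204.60.152.215: descend 1 ; hops seen [∅] ; pick no-route
  - 178.177.64.0/19 clear@19
  Q 0.135.113.83: descend 0 ; hops seen [∅] ; pick no-route
  Q 76.90.178.1: descend 010011000101101010110010 ; hops seen [H2] ; pick H2
  + 84.171.0.0/16 (H1) depth=16
  + 178.177.75.0/24 (H6) depth=24
  + 64.0.0.0/2 (H3) depth=2
  + 178.177.75.0/24 (H3) depth=24
  + 178.177.75.245/32 (H2) depth=32
  Q 84.171.18.12: descend 0101010010101011 ; hops seen [H3,H1] ; pick H1
  + 76.90.178.254/32 (H6) depth=32
  - 64.0.0.0/2 clear@2
  Q 76.90.178.254: descend 01001100010110101011001011111110 ; hops seen [H2,H6] ; pick H6
  Q 76.90.178.1: descend 010011000101101010110010 ; hops seen [H2] ; pick H2
  Q 178.177.75.1: descend 101100101011000101001011 ; hops seen [H3] ; pick H3
  + 0.0.0.0/0 (H4) depth=0
  + 0.0.0.0/0 (H5) depth=0
  Q 165.149.191.107: descend 101 ; hops seen [H5] ; pick H5
  Q 76.90.178.254: descend 01001100010110101011001011111110 ; hops seen [H5,H2,H6] ; pick H6
  + 0.0.0.0/0 (H5) depth=0
  Q 178.177.75.21: descend 101100101011000101001011 ; hops seen [H5,H3] ; pick H3
  + 76.90.178.254/32 (H0) depth=32
  Q 84.171.0.28: descend 0101010010101011 ; hops seen [H5,H1] ; pick H1
  Q 84.171.0.0: descend 0101010010101011 ; hops seen [H5,H1] ; pick H1
  + 84.160.0.0/12 (H2) depth=12
  Q 76.90.178.254: descend 01001100010110101011001011111110 ; hops seen [H5,H2,H0] ; pick H0
  Q 84.171.0.25: descend 0101010010101011 ; hops seen [H5,H2,H1] ; pick H1
  Q 202.143.135.54: descend 1 ; hops seen [H5] ; pick H5

== LOOKUPS ==
["H4","no-route","no-route","H2","H1","H6","H2","H3","H5","H6","H3","H1","H1","H0","H1","H5"]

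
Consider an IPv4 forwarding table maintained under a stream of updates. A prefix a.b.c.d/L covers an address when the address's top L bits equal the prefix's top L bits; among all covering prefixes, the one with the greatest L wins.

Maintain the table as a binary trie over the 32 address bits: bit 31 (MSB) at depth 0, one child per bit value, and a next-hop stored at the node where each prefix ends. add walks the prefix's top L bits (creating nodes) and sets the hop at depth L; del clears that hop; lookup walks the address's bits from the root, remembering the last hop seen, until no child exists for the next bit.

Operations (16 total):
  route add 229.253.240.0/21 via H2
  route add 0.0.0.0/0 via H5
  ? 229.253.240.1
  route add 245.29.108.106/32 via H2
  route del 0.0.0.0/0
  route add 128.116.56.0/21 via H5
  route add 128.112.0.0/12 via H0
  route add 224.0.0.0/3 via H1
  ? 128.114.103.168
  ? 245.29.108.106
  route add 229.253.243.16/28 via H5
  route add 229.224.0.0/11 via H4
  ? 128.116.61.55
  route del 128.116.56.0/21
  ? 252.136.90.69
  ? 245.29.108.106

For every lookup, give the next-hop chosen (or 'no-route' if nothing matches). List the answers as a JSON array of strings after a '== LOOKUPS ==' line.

Trace:
  add 229.253.240.0/21 -> H2 at depth 21
  add 0.0.0.0/0 -> H5 at depth 0
  lookup 229.253.240.1: bits 111001011111110111110 walk d0:H5→d1:-→d2:-→d3:-→d4:-→d5:-→d6:-→d7:-→d8:-→d9:-→d10:-→d11:-→d12:-→d13:-→d14:-→d15:-→d16:-→d17:-→d18:-→d19:-→d20:-→d21:H2 -> H2
  add 245.29.108.106/32 -> H2 at depth 32
  - 0.0.0.0/0 clear@0
  add 128.116.56.0/21 -> H5 at depth 21
  add 128.112.0.0/12 -> H0 at depth 12
  add 224.0.0.0/3 -> H1 at depth 3
  lookup 128.114.103.168: bits 1000000001110 walk d0:-→d1:-→d2:-→d3:-→d4:-→d5:-→d6:-→d7:-→d8:-→d9:-→d10:-→d11:-→d12:H0→d13:- -> H0
  lookup 245.29.108.106: bits 11110101000111010110110001101010 walk d0:-→d1:-→d2:-→d3:H1→d4:-→d5:-→d6:-→d7:-→d8:-→d9:-→d10:-→d11:-→d12:-→d13:-→d14:-→d15:-→d16:-→d17:-→d18:-→d19:-→d20:-→d21:-→d22:-→d23:-→d24:-→d25:-→d26:-→d27:-→d28:-→d29:-→d30:-→d31:-→d32:H2 -> H2
  add 229.253.243.16/28 -> H5 at depth 28
  add 229.224.0.0/11 -> H4 at depth 11
  lookup 128.116.61.55: bits 100000000111010000111 walk d0:-→d1:-→d2:-→d3:-→d4:-→d5:-→d6:-→d7:-→d8:-→d9:-→d10:-→d11:-→d12:H0→d13:-→d14:-→d15:-→d16:-→d17:-→d18:-→d19:-→d20:-→d21:H5 -> H5
  - 128.116.56.0/21 clear@21
  lookup 252.136.90.69: bits 1111 walk d0:-→d1:-→d2:-→d3:H1→d4:- -> H1
  lookup 245.29.108.106: bits 11110101000111010110110001101010 walk d0:-→d1:-→d2:-→d3:H1→d4:-→d5:-→d6:-→d7:-→d8:-→d9:-→d10:-→d11:-→d12:-→d13:-→d14:-→d15:-→d16:-→d17:-→d18:-→d19:-→d20:-→d21:-→d22:-→d23:-→d24:-→d25:-→d26:-→d27:-→d28:-→d29:-→d30:-→d31:-→d32:H2 -> H2

== LOOKUPS ==
["H2","H0","H2","H5","H1","H2"]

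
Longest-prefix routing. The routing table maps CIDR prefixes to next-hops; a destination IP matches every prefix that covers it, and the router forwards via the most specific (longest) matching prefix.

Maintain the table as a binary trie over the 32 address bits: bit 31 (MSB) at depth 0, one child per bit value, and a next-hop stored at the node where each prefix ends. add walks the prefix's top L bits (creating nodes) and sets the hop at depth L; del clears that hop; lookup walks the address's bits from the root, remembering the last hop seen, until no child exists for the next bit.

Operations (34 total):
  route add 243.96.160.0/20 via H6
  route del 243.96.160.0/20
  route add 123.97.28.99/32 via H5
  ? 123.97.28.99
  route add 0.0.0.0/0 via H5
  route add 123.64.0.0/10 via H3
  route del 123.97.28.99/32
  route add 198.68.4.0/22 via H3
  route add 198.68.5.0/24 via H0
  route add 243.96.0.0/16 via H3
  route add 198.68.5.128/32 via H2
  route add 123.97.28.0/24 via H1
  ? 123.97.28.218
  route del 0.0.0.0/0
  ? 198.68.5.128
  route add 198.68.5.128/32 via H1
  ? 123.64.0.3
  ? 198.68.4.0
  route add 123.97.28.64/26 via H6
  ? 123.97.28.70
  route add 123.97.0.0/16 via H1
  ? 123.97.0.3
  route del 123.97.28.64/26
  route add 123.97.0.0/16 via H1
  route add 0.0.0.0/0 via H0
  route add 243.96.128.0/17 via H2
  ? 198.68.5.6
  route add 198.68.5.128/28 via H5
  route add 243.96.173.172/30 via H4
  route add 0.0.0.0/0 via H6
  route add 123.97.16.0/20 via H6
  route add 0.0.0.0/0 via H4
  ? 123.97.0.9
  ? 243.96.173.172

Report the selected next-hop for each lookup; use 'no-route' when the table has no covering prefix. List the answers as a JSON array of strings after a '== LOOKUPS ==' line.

Trace:
  + 243.96.160.0/20 (H6) depth=20
  del 243.96.160.0/20 (clear depth 20)
  + 123.97.28.99/32 (H5) depth=32
  lookup 123.97.28.99: bits 01111011011000010001110001100011 walk d0:-→d1:-→d2:-→d3:-→d4:-→d5:-→d6:-→d7:-→d8:-→d9:-→d10:-→d11:-→d12:-→d13:-→d14:-→d15:-→d16:-→d17:-→d18:-→d19:-→d20:-→d21:-→d22:-→d23:-→d24:-→d25:-→d26:-→d27:-→d28:-→d29:-→d30:-→d31:-→d32:H5 -> H5
  + 0.0.0.0/0 (H5) depth=0
  + 123.64.0.0/10 (H3) depth=10
  del 123.97.28.99/32 (clear depth 32)
  + 198.68.4.0/22 (H3) depth=22
  + 198.68.5.0/24 (H0) depth=24
  + 243.96.0.0/16 (H3) depth=16
  + 198.68.5.128/32 (H2) depth=32
  + 123.97.28.0/24 (H1) depth=24
  lookup 123.97.28.218: bits 011110110110000100011100 walk d0:H5→d1:-→d2:-→d3:-→d4:-→d5:-→d6:-→d7:-→d8:-→d9:-→d10:H3→d11:-→d12:-→d13:-→d14:-→d15:-→d16:-→d17:-→d18:-→d19:-→d20:-→d21:-→d22:-→d23:-→d24:H1 -> H1
  del 0.0.0.0/0 (clear depth 0)
  lookup 198.68.5.128: bits 11000110010001000000010110000000 walk d0:-→d1:-→d2:-→d3:-→d4:-→d5:-→d6:-→d7:-→d8:-→d9:-→d10:-→d11:-→d12:-→d13:-→d14:-→d15:-→d16:-→d17:-→d18:-→d19:-→d20:-→d21:-→d22:H3→d23:-→d24:H0→d25:-→d26:-→d27:-→d28:-→d29:-→d30:-→d31:-→d32:H2 -> H2
  + 198.68.5.128/32 (H1) depth=32
  lookup 123.64.0.3: bits 0111101101 walk d0:-→d1:-→d2:-→d3:-→d4:-→d5:-→d6:-→d7:-→d8:-→d9:-→d10:H3 -> H3
  lookup 198.68.4.0: bits 11000110010001000000010 walk d0:-→d1:-→d2:-→d3:-→d4:-→d5:-→d6:-→d7:-→d8:-→d9:-→d10:-→d11:-→d12:-→d13:-→d14:-→d15:-→d16:-→d17:-→d18:-→d19:-→d20:-→d21:-→d22:H3→d23:- -> H3
  + 123.97.28.64/26 (H6) depth=26
  lookup 123.97.28.70: bits 01111011011000010001110001 walk d0:-→d1:-→d2:-→d3:-→d4:-→d5:-→d6:-→d7:-→d8:-→d9:-→d10:H3→d11:-→d12:-→d13:-→d14:-→d15:-→d16:-→d17:-→d18:-→d19:-→d20:-→d21:-→d22:-→d23:-→d24:H1→d25:-→d26:H6 -> H6
  + 123.97.0.0/16 (H1) depth=16
  lookup 123.97.0.3: bits 0111101101100001000 walk d0:-→d1:-→d2:-→d3:-→d4:-→d5:-→d6:-→d7:-→d8:-→d9:-→d10:H3→d11:-→d12:-→d13:-→d14:-→d15:-→d16:H1→d17:-→d18:-→d19:- -> H1
  del 123.97.28.64/26 (clear depth 26)
  + 123.97.0.0/16 (H1) depth=16
  + 0.0.0.0/0 (H0) depth=0
  + 243.96.128.0/17 (H2) depth=17
  lookup 198.68.5.6: bits 110001100100010000000101 walk d0:H0→d1:-→d2:-→d3:-→d4:-→d5:-→d6:-→d7:-→d8:-→d9:-→d10:-→d11:-→d12:-→d13:-→d14:-→d15:-→d16:-→d17:-→d18:-→d19:-→d20:-→d21:-→d22:H3→d23:-→d24:H0 -> H0
  + 198.68.5.128/28 (H5) depth=28
  + 243.96.173.172/30 (H4) depth=30
  + 0.0.0.0/0 (H6) depth=0
  + 123.97.16.0/20 (H6) depth=20
  + 0.0.0.0/0 (H4) depth=0
  lookup 123.97.0.9: bits 0111101101100001000 walk d0:H4→d1:-→d2:-→d3:-→d4:-→d5:-→d6:-→d7:-→d8:-→d9:-→d10:H3→d11:-→d12:-→d13:-→d14:-→d15:-→d16:H1→d17:-→d18:-→d19:- -> H1
  lookup 243.96.173.172: bits 111100110110000010101101101011 walk d0:H4→d1:-→d2:-→d3:-→d4:-→d5:-→d6:-→d7:-→d8:-→d9:-→d10:-→d11:-→d12:-→d13:-→d14:-→d15:-→d16:H3→d17:H2→d18:-→d19:-→d20:-→d21:-→d22:-→d23:-→d24:-→d25:-→d26:-→d27:-→d28:-→d29:-→d30:H4 -> H4

== LOOKUPS ==
["H5","H1","H2","H3","H3","H6","H1","H0","H1","H4"]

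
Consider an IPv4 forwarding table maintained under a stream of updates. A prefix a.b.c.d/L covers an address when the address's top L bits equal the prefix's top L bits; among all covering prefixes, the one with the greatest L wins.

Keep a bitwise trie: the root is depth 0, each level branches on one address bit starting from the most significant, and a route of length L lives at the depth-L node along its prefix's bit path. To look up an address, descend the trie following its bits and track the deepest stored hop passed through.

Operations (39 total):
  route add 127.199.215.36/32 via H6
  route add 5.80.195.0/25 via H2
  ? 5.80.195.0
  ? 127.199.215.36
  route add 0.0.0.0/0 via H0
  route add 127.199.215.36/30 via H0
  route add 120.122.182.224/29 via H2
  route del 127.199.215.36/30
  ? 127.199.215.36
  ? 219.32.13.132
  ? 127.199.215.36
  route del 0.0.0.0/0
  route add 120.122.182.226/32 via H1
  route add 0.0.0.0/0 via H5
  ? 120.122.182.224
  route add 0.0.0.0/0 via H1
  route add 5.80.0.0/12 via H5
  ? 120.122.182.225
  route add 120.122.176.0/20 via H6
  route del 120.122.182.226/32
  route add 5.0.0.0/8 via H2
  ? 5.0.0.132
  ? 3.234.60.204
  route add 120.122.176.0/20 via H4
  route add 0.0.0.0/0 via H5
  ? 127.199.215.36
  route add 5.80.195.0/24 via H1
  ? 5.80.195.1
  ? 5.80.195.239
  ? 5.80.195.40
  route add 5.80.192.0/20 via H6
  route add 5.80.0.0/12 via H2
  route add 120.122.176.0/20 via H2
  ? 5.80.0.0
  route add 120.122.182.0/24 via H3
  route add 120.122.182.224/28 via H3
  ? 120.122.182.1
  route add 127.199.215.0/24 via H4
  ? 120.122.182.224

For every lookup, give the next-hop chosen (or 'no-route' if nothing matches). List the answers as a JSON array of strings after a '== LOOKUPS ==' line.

Process each operation:
  add 127.199.215.36/32 -> H6 at depth 32
  add 5.80.195.0/25 -> H2 at depth 25
  ? 5.80.195.0  path d0:-→d1:-→d2:-→d3:-→d4:-→d5:-→d6:-→d7:-→d8:-→d9:-→d10:-→d11:-→d12:-→d13:-→d14:-→d15:-→d16:-→d17:-→d18:-→d19:-→d20:-→d21:-→d22:-→d23:-→d24:-→d25:H2  best=H2
  ? 127.199.215.36  path d0:-→d1:-→d2:-→d3:-→d4:-→d5:-→d6:-→d7:-→d8:-→d9:-→d10:-→d11:-→d12:-→d13:-→d14:-→d15:-→d16:-→d17:-→d18:-→d19:-→d20:-→d21:-→d22:-→d23:-→d24:-→d25:-→d26:-→d27:-→d28:-→d29:-→d30:-→d31:-→d32:H6  best=H6
  add 0.0.0.0/0 -> H0 at depth 0
  add 127.199.215.36/30 -> H0 at depth 30
  add 120.122.182.224/29 -> H2 at depth 29
  del 127.199.215.36/30 (clear depth 30)
  ? 127.199.215.36  path d0:H0→d1:-→d2:-→d3:-→d4:-→d5:-→d6:-→d7:-→d8:-→d9:-→d10:-→d11:-→d12:-→d13:-→d14:-→d15:-→d16:-→d17:-→d18:-→d19:-→d20:-→d21:-→d22:-→d23:-→d24:-→d25:-→d26:-→d27:-→d28:-→d29:-→d30:-→d31:-→d32:H6  best=H6
  ? 219.32.13.132  path d0:H0  best=H0
  ? 127.199.215.36  path d0:H0→d1:-→d2:-→d3:-→d4:-→d5:-→d6:-→d7:-→d8:-→d9:-→d10:-→d11:-→d12:-→d13:-→d14:-→d15:-→d16:-→d17:-→d18:-→d19:-→d20:-→d21:-→d22:-→d23:-→d24:-→d25:-→d26:-→d27:-→d28:-→d29:-→d30:-→d31:-→d32:H6  best=H6
  del 0.0.0.0/0 (clear depth 0)
  add 120.122.182.226/32 -> H1 at depth 32
  add 0.0.0.0/0 -> H5 at depth 0
  ? 120.122.182.224  path d0:H5→d1:-→d2:-→d3:-→d4:-→d5:-→d6:-→d7:-→d8:-→d9:-→d10:-→d11:-→d12:-→d13:-→d14:-→d15:-→d16:-→d17:-→d18:-→d19:-→d20:-→d21:-→d22:-→d23:-→d24:-→d25:-→d26:-→d27:-→d28:-→d29:H2→d30:-  best=H2
  add 0.0.0.0/0 -> H1 at depth 0
  add 5.80.0.0/12 -> H5 at depth 12
  ? 120.122.182.225  path d0:H1→d1:-→d2:-→d3:-→d4:-→d5:-→d6:-→d7:-→d8:-→d9:-→d10:-→d11:-→d12:-→d13:-→d14:-→d15:-→d16:-→d17:-→d18:-→d19:-→d20:-→d21:-→d22:-→d23:-→d24:-→d25:-→d26:-→d27:-→d28:-→d29:H2→d30:-  best=H2
  add 120.122.176.0/20 -> H6 at depth 20
  del 120.122.182.226/32 (clear depth 32)
  add 5.0.0.0/8 -> H2 at depth 8
  ? 5.0.0.132  path d0:H1→d1:-→d2:-→d3:-→d4:-→d5:-→d6:-→d7:-→d8:H2→d9:-  best=H2
  ? 3.234.60.204  path d0:H1→d1:-→d2:-→d3:-→d4:-→d5:-  best=H1
  add 120.122.176.0/20 -> H4 at depth 20
  add 0.0.0.0/0 -> H5 at depth 0
  ? 127.199.215.36  path d0:H5→d1:-→d2:-→d3:-→d4:-→d5:-→d6:-→d7:-→d8:-→d9:-→d10:-→d11:-→d12:-→d13:-→d14:-→d15:-→d16:-→d17:-→d18:-→d19:-→d20:-→d21:-→d22:-→d23:-→d24:-→d25:-→d26:-→d27:-→d28:-→d29:-→d30:-→d31:-→d32:H6  best=H6
  add 5.80.195.0/24 -> H1 at depth 24
  ? 5.80.195.1  path d0:H5→d1:-→d2:-→d3:-→d4:-→d5:-→d6:-→d7:-→d8:H2→d9:-→d10:-→d11:-→d12:H5→d13:-→d14:-→d15:-→d16:-→d17:-→d18:-→d19:-→d20:-→d21:-→d22:-→d23:-→d24:H1→d25:H2  best=H2
  ? 5.80.195.239  path d0:H5→d1:-→d2:-→d3:-→d4:-→d5:-→d6:-→d7:-→d8:H2→d9:-→d10:-→d11:-→d12:H5→d13:-→d14:-→d15:-→d16:-→d17:-→d18:-→d19:-→d20:-→d21:-→d22:-→d23:-→d24:H1  best=H1
  ? 5.80.195.40  path d0:H5→d1:-→d2:-→d3:-→d4:-→d5:-→d6:-→d7:-→d8:H2→d9:-→d10:-→d11:-→d12:H5→d13:-→d14:-→d15:-→d16:-→d17:-→d18:-→d19:-→d20:-→d21:-→d22:-→d23:-→d24:H1→d25:H2  best=H2
  add 5.80.192.0/20 -> H6 at depth 20
  add 5.80.0.0/12 -> H2 at depth 12
  add 120.122.176.0/20 -> H2 at depth 20
  ? 5.80.0.0  path d0:H5→d1:-→d2:-→d3:-→d4:-→d5:-→d6:-→d7:-→d8:H2→d9:-→d10:-→d11:-→d12:H2→d13:-→d14:-→d15:-→d16:-  best=H2
  add 120.122.182.0/24 -> H3 at depth 24
  add 120.122.182.224/28 -> H3 at depth 28
  ? 120.122.182.1  path d0:H5→d1:-→d2:-→d3:-→d4:-→d5:-→d6:-→d7:-→d8:-→d9:-→d10:-→d11:-→d12:-→d13:-→d14:-→d15:-→d16:-→d17:-→d18:-→d19:-→d20:H2→d21:-→d22:-→d23:-→d24:H3  best=H3
  add 127.199.215.0/24 -> H4 at depth 24
  ? 120.122.182.224  path d0:H5→d1:-→d2:-→d3:-→d4:-→d5:-→d6:-→d7:-→d8:-→d9:-→d10:-→d11:-→d12:-→d13:-→d14:-→d15:-→d16:-→d17:-→d18:-→d19:-→d20:H2→d21:-→d22:-→d23:-→d24:H3→d25:-→d26:-→d27:-→d28:H3→d29:H2→d30:-  best=H2

== LOOKUPS ==
["H2","H6","H6","H0","H6","H2","H2","H2","H1","H6","H2","H1","H2","H2","H3","H2"]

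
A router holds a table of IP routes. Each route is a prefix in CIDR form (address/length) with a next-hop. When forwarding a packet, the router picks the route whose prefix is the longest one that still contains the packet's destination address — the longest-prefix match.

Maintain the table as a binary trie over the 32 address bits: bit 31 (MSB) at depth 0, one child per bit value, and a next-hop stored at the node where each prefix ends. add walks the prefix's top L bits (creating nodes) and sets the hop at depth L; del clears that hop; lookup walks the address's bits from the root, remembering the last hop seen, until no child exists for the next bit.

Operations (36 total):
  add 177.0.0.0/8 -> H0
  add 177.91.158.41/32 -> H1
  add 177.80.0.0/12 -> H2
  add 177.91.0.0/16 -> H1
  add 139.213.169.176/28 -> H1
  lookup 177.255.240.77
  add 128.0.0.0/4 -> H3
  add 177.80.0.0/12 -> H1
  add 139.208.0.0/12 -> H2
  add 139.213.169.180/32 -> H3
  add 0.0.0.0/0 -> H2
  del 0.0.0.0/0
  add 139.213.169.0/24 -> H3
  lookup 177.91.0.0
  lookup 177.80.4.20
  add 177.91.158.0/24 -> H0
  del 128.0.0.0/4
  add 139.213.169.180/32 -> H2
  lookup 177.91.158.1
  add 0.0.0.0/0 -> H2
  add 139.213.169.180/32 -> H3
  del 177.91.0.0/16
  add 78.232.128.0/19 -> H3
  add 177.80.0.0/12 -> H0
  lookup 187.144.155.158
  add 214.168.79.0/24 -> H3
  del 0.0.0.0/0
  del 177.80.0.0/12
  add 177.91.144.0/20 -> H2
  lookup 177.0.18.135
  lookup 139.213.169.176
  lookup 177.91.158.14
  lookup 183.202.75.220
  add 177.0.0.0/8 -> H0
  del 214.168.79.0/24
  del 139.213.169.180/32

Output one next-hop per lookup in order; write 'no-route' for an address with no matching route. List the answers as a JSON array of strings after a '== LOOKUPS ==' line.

Apply in order:
  + 177.0.0.0/8 (H0) depth=8
  + 177.91.158.41/32 (H1) depth=32
  + 177.80.0.0/12 (H2) depth=12
  + 177.91.0.0/16 (H1) depth=16
  + 139.213.169.176/28 (H1) depth=28
  lookup 177.255.240.77: bits 10110001 walk d0:-→d1:-→d2:-→d3:-→d4:-→d5:-→d6:-→d7:-→d8:H0 -> H0
  + 128.0.0.0/4 (H3) depth=4
  + 177.80.0.0/12 (H1) depth=12
  + 139.208.0.0/12 (H2) depth=12
  + 139.213.169.180/32 (H3) depth=32
  + 0.0.0.0/0 (H2) depth=0
  - 0.0.0.0/0 clear@0
  + 139.213.169.0/24 (H3) depth=24
  lookup 177.91.0.0: bits 1011000101011011 walk d0:-→d1:-→d2:-→d3:-→d4:-→d5:-→d6:-→d7:-→d8:H0→d9:-→d10:-→d11:-→d12:H1→d13:-→d14:-→d15:-→d16:H1 -> H1
  lookup 177.80.4.20: bits 101100010101 walk d0:-→d1:-→d2:-→d3:-→d4:-→d5:-→d6:-→d7:-→d8:H0→d9:-→d10:-→d11:-→d12:H1 -> H1
  + 177.91.158.0/24 (H0) depth=24
  - 128.0.0.0/4 clear@4
  + 139.213.169.180/32 (H2) depth=32
  lookup 177.91.158.1: bits 10110001010110111001111000 walk d0:-→d1:-→d2:-→d3:-→d4:-→d5:-→d6:-→d7:-→d8:H0→d9:-→d10:-→d11:-→d12:H1→d13:-→d14:-→d15:-→d16:H1→d17:-→d18:-→d19:-→d20:-→d21:-→d22:-→d23:-→d24:H0→d25:-→d26:- -> H0
  + 0.0.0.0/0 (H2) depth=0
  + 139.213.169.180/32 (H3) depth=32
  - 177.91.0.0/16 clear@16
  + 78.232.128.0/19 (H3) depth=19
  + 177.80.0.0/12 (H0) depth=12
  lookup 187.144.155.158: bits 1011 walk d0:H2→d1:-→d2:-→d3:-→d4:- -> H2
  + 214.168.79.0/24 (H3) depth=24
  - 0.0.0.0/0 clear@0
  - 177.80.0.0/12 clear@12
  + 177.91.144.0/20 (H2) depth=20
  lookup 177.0.18.135: bits 101100010 walk d0:-→d1:-→d2:-→d3:-→d4:-→d5:-→d6:-→d7:-→d8:H0→d9:- -> H0
  lookup 139.213.169.176: bits 10001011110101011010100110110 walk d0:-→d1:-→d2:-→d3:-→d4:-→d5:-→d6:-→d7:-→d8:-→d9:-→d10:-→d11:-→d12:H2→d13:-→d14:-→d15:-→d16:-→d17:-→d18:-→d19:-→d20:-→d21:-→d22:-→d23:-→d24:H3→d25:-→d26:-→d27:-→d28:H1→d29:- -> H1
  lookup 177.91.158.14: bits 10110001010110111001111000 walk d0:-→d1:-→d2:-→d3:-→d4:-→d5:-→d6:-→d7:-→d8:H0→d9:-→d10:-→d11:-→d12:-→d13:-→d14:-→d15:-→d16:-→d17:-→d18:-→d19:-→d20:H2→d21:-→d22:-→d23:-→d24:H0→d25:-→d26:- -> H0
  lookup 183.202.75.220: bits 10110 walk d0:-→d1:-→d2:-→d3:-→d4:-→d5:- -> no-route
  + 177.0.0.0/8 (H0) depth=8
  - 214.168.79.0/24 clear@24
  - 139.213.169.180/32 clear@32

== LOOKUPS ==
["H0","H1","H1","H0","H2","H0","H1","H0","no-route"]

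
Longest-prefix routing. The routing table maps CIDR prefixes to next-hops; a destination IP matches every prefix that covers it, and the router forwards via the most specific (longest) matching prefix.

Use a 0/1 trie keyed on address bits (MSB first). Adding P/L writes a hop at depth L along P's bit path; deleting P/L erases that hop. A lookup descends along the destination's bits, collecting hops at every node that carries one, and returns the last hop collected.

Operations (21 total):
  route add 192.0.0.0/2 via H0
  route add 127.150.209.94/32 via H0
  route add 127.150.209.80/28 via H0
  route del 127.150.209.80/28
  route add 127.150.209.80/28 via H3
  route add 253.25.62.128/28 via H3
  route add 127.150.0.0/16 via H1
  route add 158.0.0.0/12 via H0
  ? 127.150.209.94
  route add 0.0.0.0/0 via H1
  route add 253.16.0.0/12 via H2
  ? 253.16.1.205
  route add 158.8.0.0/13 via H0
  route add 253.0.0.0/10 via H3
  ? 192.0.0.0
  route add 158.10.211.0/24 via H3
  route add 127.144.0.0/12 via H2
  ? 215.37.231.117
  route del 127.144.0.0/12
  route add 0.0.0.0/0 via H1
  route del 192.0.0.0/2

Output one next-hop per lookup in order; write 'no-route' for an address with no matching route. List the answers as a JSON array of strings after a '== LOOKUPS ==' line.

Process each operation:
  add 192.0.0.0/2 -> H0 at depth 2
  add 127.150.209.94/32 -> H0 at depth 32
  add 127.150.209.80/28 -> H0 at depth 28
  del 127.150.209.80/28 (clear depth 28)
  add 127.150.209.80/28 -> H3 at depth 28
  add 253.25.62.128/28 -> H3 at depth 28
  add 127.150.0.0/16 -> H1 at depth 16
  add 158.0.0.0/12 -> H0 at depth 12
  Q 127.150.209.94: descend 01111111100101101101000101011110 ; hops seen [H1,H3,H0] ; pick H0
  add 0.0.0.0/0 -> H1 at depth 0
  add 253.16.0.0/12 -> H2 at depth 12
  Q 253.16.1.205: descend 111111010001 ; hops seen [H1,H0,H2] ; pick H2
  add 158.8.0.0/13 -> H0 at depth 13
  add 253.0.0.0/10 -> H3 at depth 10
  Q 192.0.0.0: descend 11 ; hops seen [H1,H0] ; pick H0
  add 158.10.211.0/24 -> H3 at depth 24
  add 127.144.0.0/12 -> H2 at depth 12
  Q 215.37.231.117: descend 11 ; hops seen [H1,H0] ; pick H0
  del 127.144.0.0/12 (clear depth 12)
  add 0.0.0.0/0 -> H1 at depth 0
  del 192.0.0.0/2 (clear depth 2)

== LOOKUPS ==
["H0","H2","H0","H0"]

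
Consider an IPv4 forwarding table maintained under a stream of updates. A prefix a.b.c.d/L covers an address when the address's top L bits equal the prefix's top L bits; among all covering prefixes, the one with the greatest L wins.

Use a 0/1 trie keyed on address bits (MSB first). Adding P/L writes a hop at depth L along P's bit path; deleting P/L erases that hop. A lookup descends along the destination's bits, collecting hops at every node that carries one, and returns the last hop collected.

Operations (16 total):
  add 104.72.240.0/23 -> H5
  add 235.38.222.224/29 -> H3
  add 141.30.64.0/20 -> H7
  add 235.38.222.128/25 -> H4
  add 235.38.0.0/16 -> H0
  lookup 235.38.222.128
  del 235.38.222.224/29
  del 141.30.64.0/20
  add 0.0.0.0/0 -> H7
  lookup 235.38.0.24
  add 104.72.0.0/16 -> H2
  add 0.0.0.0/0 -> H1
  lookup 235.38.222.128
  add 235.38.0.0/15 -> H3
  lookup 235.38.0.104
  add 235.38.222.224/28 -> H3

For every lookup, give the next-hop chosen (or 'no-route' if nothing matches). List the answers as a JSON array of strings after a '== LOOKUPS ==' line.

Process each operation:
  + 104.72.240.0/23 (H5) depth=23
  + 235.38.222.224/29 (H3) depth=29
  + 141.30.64.0/20 (H7) depth=20
  + 235.38.222.128/25 (H4) depth=25
  + 235.38.0.0/16 (H0) depth=16
  lookup 235.38.222.128: bits 1110101100100110110111101 walk d0:-→d1:-→d2:-→d3:-→d4:-→d5:-→d6:-→d7:-→d8:-→d9:-→d10:-→d11:-→d12:-→d13:-→d14:-→d15:-→d16:H0→d17:-→d18:-→d19:-→d20:-→d21:-→d22:-→d23:-→d24:-→d25:H4 -> H4
  del 235.38.222.224/29 (clear depth 29)
  del 141.30.64.0/20 (clear depth 20)
  + 0.0.0.0/0 (H7) depth=0
  lookup 235.38.0.24: bits 1110101100100110 walk d0:H7→d1:-→d2:-→d3:-→d4:-→d5:-→d6:-→d7:-→d8:-→d9:-→d10:-→d11:-→d12:-→d13:-→d14:-→d15:-→d16:H0 -> H0
  + 104.72.0.0/16 (H2) depth=16
  + 0.0.0.0/0 (H1) depth=0
  lookup 235.38.222.128: bits 1110101100100110110111101 walk d0:H1→d1:-→d2:-→d3:-→d4:-→d5:-→d6:-→d7:-→d8:-→d9:-→d10:-→d11:-→d12:-→d13:-→d14:-→d15:-→d16:H0→d17:-→d18:-→d19:-→d20:-→d21:-→d22:-→d23:-→d24:-→d25:H4 -> H4
  + 235.38.0.0/15 (H3) depth=15
  lookup 235.38.0.104: bits 1110101100100110 walk d0:H1→d1:-→d2:-→d3:-→d4:-→d5:-→d6:-→d7:-→d8:-→d9:-→d10:-→d11:-→d12:-→d13:-→d14:-→d15:H3→d16:H0 -> H0
  + 235.38.222.224/28 (H3) depth=28

== LOOKUPS ==
["H4","H0","H4","H0"]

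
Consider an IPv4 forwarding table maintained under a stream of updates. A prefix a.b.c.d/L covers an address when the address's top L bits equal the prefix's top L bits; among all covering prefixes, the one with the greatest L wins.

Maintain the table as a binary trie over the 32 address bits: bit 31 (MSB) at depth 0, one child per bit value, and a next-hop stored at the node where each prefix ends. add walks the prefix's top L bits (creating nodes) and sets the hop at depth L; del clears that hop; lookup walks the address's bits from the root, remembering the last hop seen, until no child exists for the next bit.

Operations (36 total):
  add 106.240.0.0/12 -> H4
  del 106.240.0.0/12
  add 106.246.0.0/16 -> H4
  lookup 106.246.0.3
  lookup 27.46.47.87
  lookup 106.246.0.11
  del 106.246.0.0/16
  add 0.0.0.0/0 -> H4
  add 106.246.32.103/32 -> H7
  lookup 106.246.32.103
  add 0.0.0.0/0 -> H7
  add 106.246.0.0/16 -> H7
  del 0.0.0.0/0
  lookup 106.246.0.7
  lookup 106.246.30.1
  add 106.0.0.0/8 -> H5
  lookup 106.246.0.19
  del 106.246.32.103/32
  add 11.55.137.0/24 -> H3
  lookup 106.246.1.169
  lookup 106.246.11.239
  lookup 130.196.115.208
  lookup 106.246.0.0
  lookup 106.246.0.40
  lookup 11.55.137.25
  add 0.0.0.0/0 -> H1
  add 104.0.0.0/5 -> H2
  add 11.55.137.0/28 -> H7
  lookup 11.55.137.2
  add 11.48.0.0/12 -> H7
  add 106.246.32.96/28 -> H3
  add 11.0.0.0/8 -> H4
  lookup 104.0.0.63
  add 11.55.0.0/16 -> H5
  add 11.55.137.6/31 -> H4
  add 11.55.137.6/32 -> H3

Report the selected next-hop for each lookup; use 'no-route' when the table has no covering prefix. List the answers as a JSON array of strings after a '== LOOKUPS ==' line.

Apply in order:
  + 106.240.0.0/12 (H4) depth=12
  - 106.240.0.0/12 clear@12
  + 106.246.0.0/16 (H4) depth=16
  lookup 106.246.0.3: bits 0110101011110110 walk d0:-→d1:-→d2:-→d3:-→d4:-→d5:-→d6:-→d7:-→d8:-→d9:-→d10:-→d11:-→d12:-→d13:-→d14:-→d15:-→d16:H4 -> H4
  lookup 27.46.47.87: bits 0 walk d0:-→d1:- -> no-route
  lookup 106.246.0.11: bits 0110101011110110 walk d0:-→d1:-→d2:-→d3:-→d4:-→d5:-→d6:-→d7:-→d8:-→d9:-→d10:-→d11:-→d12:-→d13:-→d14:-→d15:-→d16:H4 -> H4
  - 106.246.0.0/16 clear@16
  + 0.0.0.0/0 (H4) depth=0
  + 106.246.32.103/32 (H7) depth=32
  lookup 106.246.32.103: bits 01101010111101100010000001100111 walk d0:H4→d1:-→d2:-→d3:-→d4:-→d5:-→d6:-→d7:-→d8:-→d9:-→d10:-→d11:-→d12:-→d13:-→d14:-→d15:-→d16:-→d17:-→d18:-→d19:-→d20:-→d21:-→d22:-→d23:-→d24:-→d25:-→d26:-→d27:-→d28:-→d29:-→d30:-→d31:-→d32:H7 -> H7
  + 0.0.0.0/0 (H7) depth=0
  + 106.246.0.0/16 (H7) depth=16
  - 0.0.0.0/0 clear@0
  lookup 106.246.0.7: bits 011010101111011000 walk d0:-→d1:-→d2:-→d3:-→d4:-→d5:-→d6:-→d7:-→d8:-→d9:-→d10:-→d11:-→d12:-→d13:-→d14:-→d15:-→d16:H7→d17:-→d18:- -> H7
  lookup 106.246.30.1: bits 011010101111011000 walk d0:-→d1:-→d2:-→d3:-→d4:-→d5:-→d6:-→d7:-→d8:-→d9:-→d10:-→d11:-→d12:-→d13:-→d14:-→d15:-→d16:H7→d17:-→d18:- -> H7
  + 106.0.0.0/8 (H5) depth=8
  lookup 106.246.0.19: bits 011010101111011000 walk d0:-→d1:-→d2:-→d3:-→d4:-→d5:-→d6:-→d7:-→d8:H5→d9:-→d10:-→d11:-→d12:-→d13:-→d14:-→d15:-→d16:H7→d17:-→d18:- -> H7
  - 106.246.32.103/32 clear@32
  + 11.55.137.0/24 (H3) depth=24
  lookup 106.246.1.169: bits 011010101111011000 walk d0:-→d1:-→d2:-→d3:-→d4:-→d5:-→d6:-→d7:-→d8:H5→d9:-→d10:-→d11:-→d12:-→d13:-→d14:-→d15:-→d16:H7→d17:-→d18:- -> H7
  lookup 106.246.11.239: bits 011010101111011000 walk d0:-→d1:-→d2:-→d3:-→d4:-→d5:-→d6:-→d7:-→d8:H5→d9:-→d10:-→d11:-→d12:-→d13:-→d14:-→d15:-→d16:H7→d17:-→d18:- -> H7
  lookup 130.196.115.208: bits ε walk d0:- -> no-route
  lookup 106.246.0.0: bits 011010101111011000 walk d0:-→d1:-→d2:-→d3:-→d4:-→d5:-→d6:-→d7:-→d8:H5→d9:-→d10:-→d11:-→d12:-→d13:-→d14:-→d15:-→d16:H7→d17:-→d18:- -> H7
  lookup 106.246.0.40: bits 011010101111011000 walk d0:-→d1:-→d2:-→d3:-→d4:-→d5:-→d6:-→d7:-→d8:H5→d9:-→d10:-→d11:-→d12:-→d13:-→d14:-→d15:-→d16:H7→d17:-→d18:- -> H7
  lookup 11.55.137.25: bits 000010110011011110001001 walk d0:-→d1:-→d2:-→d3:-→d4:-→d5:-→d6:-→d7:-→d8:-→d9:-→d10:-→d11:-→d12:-→d13:-→d14:-→d15:-→d16:-→d17:-→d18:-→d19:-→d20:-→d21:-→d22:-→d23:-→d24:H3 -> H3
  + 0.0.0.0/0 (H1) depth=0
  + 104.0.0.0/5 (H2) depth=5
  + 11.55.137.0/28 (H7) depth=28
  lookup 11.55.137.2: bits 0000101100110111100010010000 walk d0:H1→d1:-→d2:-→d3:-→d4:-→d5:-→d6:-→d7:-→d8:-→d9:-→d10:-→d11:-→d12:-→d13:-→d14:-→d15:-→d16:-→d17:-→d18:-→d19:-→d20:-→d21:-→d22:-→d23:-→d24:H3→d25:-→d26:-→d27:-→d28:H7 -> H7
  + 11.48.0.0/12 (H7) depth=12
  + 106.246.32.96/28 (H3) depth=28
  + 11.0.0.0/8 (H4) depth=8
  lookup 104.0.0.63: bits 011010 walk d0:H1→d1:-→d2:-→d3:-→d4:-→d5:H2→d6:- -> H2
  + 11.55.0.0/16 (H5) depth=16
  + 11.55.137.6/31 (H4) depth=31
  + 11.55.137.6/32 (H3) depth=32

== LOOKUPS ==
["H4","no-route","H4","H7","H7","H7","H7","H7","H7","no-route","H7","H7","H3","H7","H2"]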